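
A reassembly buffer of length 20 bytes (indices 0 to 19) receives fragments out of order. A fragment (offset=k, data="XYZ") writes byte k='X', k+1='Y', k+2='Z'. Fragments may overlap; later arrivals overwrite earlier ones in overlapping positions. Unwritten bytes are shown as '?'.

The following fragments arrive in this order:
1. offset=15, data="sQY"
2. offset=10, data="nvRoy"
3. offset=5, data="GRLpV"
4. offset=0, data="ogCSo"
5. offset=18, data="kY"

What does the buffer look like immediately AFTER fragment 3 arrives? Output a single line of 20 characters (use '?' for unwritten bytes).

Fragment 1: offset=15 data="sQY" -> buffer=???????????????sQY??
Fragment 2: offset=10 data="nvRoy" -> buffer=??????????nvRoysQY??
Fragment 3: offset=5 data="GRLpV" -> buffer=?????GRLpVnvRoysQY??

Answer: ?????GRLpVnvRoysQY??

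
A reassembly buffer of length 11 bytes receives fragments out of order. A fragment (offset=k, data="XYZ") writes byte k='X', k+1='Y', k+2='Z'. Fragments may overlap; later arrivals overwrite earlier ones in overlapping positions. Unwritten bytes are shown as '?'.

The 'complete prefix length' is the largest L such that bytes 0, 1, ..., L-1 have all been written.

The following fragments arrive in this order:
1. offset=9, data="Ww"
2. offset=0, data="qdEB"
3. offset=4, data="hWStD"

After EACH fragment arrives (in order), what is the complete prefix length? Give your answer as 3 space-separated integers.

Fragment 1: offset=9 data="Ww" -> buffer=?????????Ww -> prefix_len=0
Fragment 2: offset=0 data="qdEB" -> buffer=qdEB?????Ww -> prefix_len=4
Fragment 3: offset=4 data="hWStD" -> buffer=qdEBhWStDWw -> prefix_len=11

Answer: 0 4 11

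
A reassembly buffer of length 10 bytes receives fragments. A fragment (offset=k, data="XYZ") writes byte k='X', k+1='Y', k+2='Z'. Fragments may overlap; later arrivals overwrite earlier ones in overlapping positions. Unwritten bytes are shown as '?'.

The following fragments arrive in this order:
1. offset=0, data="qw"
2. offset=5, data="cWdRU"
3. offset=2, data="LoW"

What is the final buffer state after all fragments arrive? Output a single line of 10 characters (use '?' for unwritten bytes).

Fragment 1: offset=0 data="qw" -> buffer=qw????????
Fragment 2: offset=5 data="cWdRU" -> buffer=qw???cWdRU
Fragment 3: offset=2 data="LoW" -> buffer=qwLoWcWdRU

Answer: qwLoWcWdRU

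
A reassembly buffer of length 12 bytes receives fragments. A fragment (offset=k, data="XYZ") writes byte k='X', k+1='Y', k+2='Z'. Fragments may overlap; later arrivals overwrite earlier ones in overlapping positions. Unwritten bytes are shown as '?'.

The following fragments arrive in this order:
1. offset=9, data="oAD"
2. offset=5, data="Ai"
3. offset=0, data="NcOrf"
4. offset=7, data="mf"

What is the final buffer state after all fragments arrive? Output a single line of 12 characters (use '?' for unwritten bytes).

Fragment 1: offset=9 data="oAD" -> buffer=?????????oAD
Fragment 2: offset=5 data="Ai" -> buffer=?????Ai??oAD
Fragment 3: offset=0 data="NcOrf" -> buffer=NcOrfAi??oAD
Fragment 4: offset=7 data="mf" -> buffer=NcOrfAimfoAD

Answer: NcOrfAimfoAD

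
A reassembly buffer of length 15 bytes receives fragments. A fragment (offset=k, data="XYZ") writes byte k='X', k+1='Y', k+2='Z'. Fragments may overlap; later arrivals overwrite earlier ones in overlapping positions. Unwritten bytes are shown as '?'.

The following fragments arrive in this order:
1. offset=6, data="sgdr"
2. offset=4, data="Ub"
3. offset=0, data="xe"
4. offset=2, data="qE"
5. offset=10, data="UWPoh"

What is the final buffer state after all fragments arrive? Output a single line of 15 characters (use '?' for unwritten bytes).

Fragment 1: offset=6 data="sgdr" -> buffer=??????sgdr?????
Fragment 2: offset=4 data="Ub" -> buffer=????Ubsgdr?????
Fragment 3: offset=0 data="xe" -> buffer=xe??Ubsgdr?????
Fragment 4: offset=2 data="qE" -> buffer=xeqEUbsgdr?????
Fragment 5: offset=10 data="UWPoh" -> buffer=xeqEUbsgdrUWPoh

Answer: xeqEUbsgdrUWPoh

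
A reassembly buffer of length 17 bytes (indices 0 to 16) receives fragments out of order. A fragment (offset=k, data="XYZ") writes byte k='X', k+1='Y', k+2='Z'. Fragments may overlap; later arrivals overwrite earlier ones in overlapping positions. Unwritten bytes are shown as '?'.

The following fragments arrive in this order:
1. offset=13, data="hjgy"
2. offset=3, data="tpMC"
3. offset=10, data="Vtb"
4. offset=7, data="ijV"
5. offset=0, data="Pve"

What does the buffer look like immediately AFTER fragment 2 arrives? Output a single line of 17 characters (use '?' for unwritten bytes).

Fragment 1: offset=13 data="hjgy" -> buffer=?????????????hjgy
Fragment 2: offset=3 data="tpMC" -> buffer=???tpMC??????hjgy

Answer: ???tpMC??????hjgy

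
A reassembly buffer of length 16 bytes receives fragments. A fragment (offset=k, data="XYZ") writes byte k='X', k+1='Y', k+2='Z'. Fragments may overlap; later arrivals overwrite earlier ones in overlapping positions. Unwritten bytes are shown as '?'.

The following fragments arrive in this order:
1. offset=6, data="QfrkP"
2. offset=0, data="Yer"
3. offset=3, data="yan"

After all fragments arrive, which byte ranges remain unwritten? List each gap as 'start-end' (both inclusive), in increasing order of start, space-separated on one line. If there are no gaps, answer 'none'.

Answer: 11-15

Derivation:
Fragment 1: offset=6 len=5
Fragment 2: offset=0 len=3
Fragment 3: offset=3 len=3
Gaps: 11-15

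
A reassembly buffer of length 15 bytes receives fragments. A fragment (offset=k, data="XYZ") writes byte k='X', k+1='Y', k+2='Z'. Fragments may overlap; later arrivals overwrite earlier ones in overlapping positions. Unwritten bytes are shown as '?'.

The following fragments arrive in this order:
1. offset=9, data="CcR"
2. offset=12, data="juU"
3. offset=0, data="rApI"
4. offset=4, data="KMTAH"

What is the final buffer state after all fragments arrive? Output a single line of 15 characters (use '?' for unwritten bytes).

Answer: rApIKMTAHCcRjuU

Derivation:
Fragment 1: offset=9 data="CcR" -> buffer=?????????CcR???
Fragment 2: offset=12 data="juU" -> buffer=?????????CcRjuU
Fragment 3: offset=0 data="rApI" -> buffer=rApI?????CcRjuU
Fragment 4: offset=4 data="KMTAH" -> buffer=rApIKMTAHCcRjuU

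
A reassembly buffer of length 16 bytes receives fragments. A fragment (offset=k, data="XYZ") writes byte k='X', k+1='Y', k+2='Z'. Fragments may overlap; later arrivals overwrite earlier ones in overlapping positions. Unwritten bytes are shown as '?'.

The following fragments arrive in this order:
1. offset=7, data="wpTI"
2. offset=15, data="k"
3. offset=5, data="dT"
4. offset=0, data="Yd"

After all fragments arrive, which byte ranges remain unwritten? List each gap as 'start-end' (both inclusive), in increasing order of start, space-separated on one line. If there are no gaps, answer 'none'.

Fragment 1: offset=7 len=4
Fragment 2: offset=15 len=1
Fragment 3: offset=5 len=2
Fragment 4: offset=0 len=2
Gaps: 2-4 11-14

Answer: 2-4 11-14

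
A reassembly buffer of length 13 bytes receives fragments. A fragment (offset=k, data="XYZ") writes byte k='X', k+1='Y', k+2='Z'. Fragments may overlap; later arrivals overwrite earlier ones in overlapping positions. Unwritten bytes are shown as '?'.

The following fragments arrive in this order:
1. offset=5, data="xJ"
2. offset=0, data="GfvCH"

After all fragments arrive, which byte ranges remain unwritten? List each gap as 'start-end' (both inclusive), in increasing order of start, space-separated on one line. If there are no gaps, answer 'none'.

Fragment 1: offset=5 len=2
Fragment 2: offset=0 len=5
Gaps: 7-12

Answer: 7-12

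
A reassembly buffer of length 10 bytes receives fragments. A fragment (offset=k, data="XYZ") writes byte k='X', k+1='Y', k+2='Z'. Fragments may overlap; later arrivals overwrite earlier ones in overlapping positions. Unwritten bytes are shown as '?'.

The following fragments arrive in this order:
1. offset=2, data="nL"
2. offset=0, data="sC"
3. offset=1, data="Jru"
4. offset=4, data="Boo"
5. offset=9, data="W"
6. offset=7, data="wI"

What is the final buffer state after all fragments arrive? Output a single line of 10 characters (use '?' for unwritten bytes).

Answer: sJruBoowIW

Derivation:
Fragment 1: offset=2 data="nL" -> buffer=??nL??????
Fragment 2: offset=0 data="sC" -> buffer=sCnL??????
Fragment 3: offset=1 data="Jru" -> buffer=sJru??????
Fragment 4: offset=4 data="Boo" -> buffer=sJruBoo???
Fragment 5: offset=9 data="W" -> buffer=sJruBoo??W
Fragment 6: offset=7 data="wI" -> buffer=sJruBoowIW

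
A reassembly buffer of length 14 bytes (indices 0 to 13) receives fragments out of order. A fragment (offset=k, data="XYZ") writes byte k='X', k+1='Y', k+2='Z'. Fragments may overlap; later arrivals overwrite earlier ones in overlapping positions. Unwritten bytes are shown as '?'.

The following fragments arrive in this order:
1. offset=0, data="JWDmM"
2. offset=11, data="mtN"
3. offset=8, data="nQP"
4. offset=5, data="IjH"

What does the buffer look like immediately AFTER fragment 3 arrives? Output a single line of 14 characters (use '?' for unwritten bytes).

Fragment 1: offset=0 data="JWDmM" -> buffer=JWDmM?????????
Fragment 2: offset=11 data="mtN" -> buffer=JWDmM??????mtN
Fragment 3: offset=8 data="nQP" -> buffer=JWDmM???nQPmtN

Answer: JWDmM???nQPmtN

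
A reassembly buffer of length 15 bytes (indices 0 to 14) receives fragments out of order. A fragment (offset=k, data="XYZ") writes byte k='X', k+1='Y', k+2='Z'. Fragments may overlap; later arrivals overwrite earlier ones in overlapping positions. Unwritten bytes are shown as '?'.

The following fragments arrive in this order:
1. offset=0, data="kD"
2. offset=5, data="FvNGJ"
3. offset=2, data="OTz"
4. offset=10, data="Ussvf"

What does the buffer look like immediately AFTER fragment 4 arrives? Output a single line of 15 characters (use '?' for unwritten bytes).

Answer: kDOTzFvNGJUssvf

Derivation:
Fragment 1: offset=0 data="kD" -> buffer=kD?????????????
Fragment 2: offset=5 data="FvNGJ" -> buffer=kD???FvNGJ?????
Fragment 3: offset=2 data="OTz" -> buffer=kDOTzFvNGJ?????
Fragment 4: offset=10 data="Ussvf" -> buffer=kDOTzFvNGJUssvf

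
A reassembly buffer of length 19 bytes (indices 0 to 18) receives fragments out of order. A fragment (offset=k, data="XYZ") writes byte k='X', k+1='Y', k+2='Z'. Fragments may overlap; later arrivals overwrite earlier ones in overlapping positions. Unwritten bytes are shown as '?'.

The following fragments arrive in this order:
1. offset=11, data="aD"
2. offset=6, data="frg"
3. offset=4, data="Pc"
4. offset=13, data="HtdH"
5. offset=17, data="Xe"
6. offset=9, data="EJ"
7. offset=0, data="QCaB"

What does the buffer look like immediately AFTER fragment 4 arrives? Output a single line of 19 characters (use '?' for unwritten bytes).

Answer: ????Pcfrg??aDHtdH??

Derivation:
Fragment 1: offset=11 data="aD" -> buffer=???????????aD??????
Fragment 2: offset=6 data="frg" -> buffer=??????frg??aD??????
Fragment 3: offset=4 data="Pc" -> buffer=????Pcfrg??aD??????
Fragment 4: offset=13 data="HtdH" -> buffer=????Pcfrg??aDHtdH??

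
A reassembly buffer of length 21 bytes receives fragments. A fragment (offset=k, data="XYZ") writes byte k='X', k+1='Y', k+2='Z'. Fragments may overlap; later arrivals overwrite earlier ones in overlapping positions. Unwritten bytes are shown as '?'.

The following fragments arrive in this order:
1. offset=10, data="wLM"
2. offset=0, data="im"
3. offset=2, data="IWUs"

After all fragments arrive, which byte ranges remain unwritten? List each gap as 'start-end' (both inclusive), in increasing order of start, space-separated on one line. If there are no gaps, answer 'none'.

Answer: 6-9 13-20

Derivation:
Fragment 1: offset=10 len=3
Fragment 2: offset=0 len=2
Fragment 3: offset=2 len=4
Gaps: 6-9 13-20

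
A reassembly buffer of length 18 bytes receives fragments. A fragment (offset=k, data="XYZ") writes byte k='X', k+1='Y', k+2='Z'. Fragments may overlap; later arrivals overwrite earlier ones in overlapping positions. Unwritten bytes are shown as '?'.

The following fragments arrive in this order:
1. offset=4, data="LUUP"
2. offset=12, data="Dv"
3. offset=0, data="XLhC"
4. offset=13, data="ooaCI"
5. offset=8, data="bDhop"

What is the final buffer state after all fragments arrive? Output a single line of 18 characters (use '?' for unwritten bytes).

Answer: XLhCLUUPbDhopooaCI

Derivation:
Fragment 1: offset=4 data="LUUP" -> buffer=????LUUP??????????
Fragment 2: offset=12 data="Dv" -> buffer=????LUUP????Dv????
Fragment 3: offset=0 data="XLhC" -> buffer=XLhCLUUP????Dv????
Fragment 4: offset=13 data="ooaCI" -> buffer=XLhCLUUP????DooaCI
Fragment 5: offset=8 data="bDhop" -> buffer=XLhCLUUPbDhopooaCI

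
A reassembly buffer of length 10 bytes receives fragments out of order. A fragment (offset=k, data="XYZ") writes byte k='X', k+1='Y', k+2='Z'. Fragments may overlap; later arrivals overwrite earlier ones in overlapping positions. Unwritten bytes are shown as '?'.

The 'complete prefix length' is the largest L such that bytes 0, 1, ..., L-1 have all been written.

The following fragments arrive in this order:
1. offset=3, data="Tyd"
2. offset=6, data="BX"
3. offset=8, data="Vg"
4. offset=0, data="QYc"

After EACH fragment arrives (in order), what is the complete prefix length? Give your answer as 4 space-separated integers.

Answer: 0 0 0 10

Derivation:
Fragment 1: offset=3 data="Tyd" -> buffer=???Tyd???? -> prefix_len=0
Fragment 2: offset=6 data="BX" -> buffer=???TydBX?? -> prefix_len=0
Fragment 3: offset=8 data="Vg" -> buffer=???TydBXVg -> prefix_len=0
Fragment 4: offset=0 data="QYc" -> buffer=QYcTydBXVg -> prefix_len=10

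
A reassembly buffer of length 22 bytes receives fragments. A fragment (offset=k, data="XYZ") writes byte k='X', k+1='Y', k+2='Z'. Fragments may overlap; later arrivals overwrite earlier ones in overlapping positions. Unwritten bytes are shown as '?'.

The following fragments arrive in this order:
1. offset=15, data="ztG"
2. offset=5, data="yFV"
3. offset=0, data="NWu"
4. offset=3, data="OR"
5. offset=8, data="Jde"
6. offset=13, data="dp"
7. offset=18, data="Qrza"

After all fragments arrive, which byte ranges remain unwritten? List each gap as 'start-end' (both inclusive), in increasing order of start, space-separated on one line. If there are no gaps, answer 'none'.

Answer: 11-12

Derivation:
Fragment 1: offset=15 len=3
Fragment 2: offset=5 len=3
Fragment 3: offset=0 len=3
Fragment 4: offset=3 len=2
Fragment 5: offset=8 len=3
Fragment 6: offset=13 len=2
Fragment 7: offset=18 len=4
Gaps: 11-12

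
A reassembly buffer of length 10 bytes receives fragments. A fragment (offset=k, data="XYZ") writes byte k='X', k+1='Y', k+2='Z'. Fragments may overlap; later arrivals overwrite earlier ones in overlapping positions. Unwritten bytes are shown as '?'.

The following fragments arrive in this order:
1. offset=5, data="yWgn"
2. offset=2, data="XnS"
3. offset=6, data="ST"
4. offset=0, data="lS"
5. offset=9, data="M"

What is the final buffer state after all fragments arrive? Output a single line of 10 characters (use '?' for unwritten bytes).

Answer: lSXnSySTnM

Derivation:
Fragment 1: offset=5 data="yWgn" -> buffer=?????yWgn?
Fragment 2: offset=2 data="XnS" -> buffer=??XnSyWgn?
Fragment 3: offset=6 data="ST" -> buffer=??XnSySTn?
Fragment 4: offset=0 data="lS" -> buffer=lSXnSySTn?
Fragment 5: offset=9 data="M" -> buffer=lSXnSySTnM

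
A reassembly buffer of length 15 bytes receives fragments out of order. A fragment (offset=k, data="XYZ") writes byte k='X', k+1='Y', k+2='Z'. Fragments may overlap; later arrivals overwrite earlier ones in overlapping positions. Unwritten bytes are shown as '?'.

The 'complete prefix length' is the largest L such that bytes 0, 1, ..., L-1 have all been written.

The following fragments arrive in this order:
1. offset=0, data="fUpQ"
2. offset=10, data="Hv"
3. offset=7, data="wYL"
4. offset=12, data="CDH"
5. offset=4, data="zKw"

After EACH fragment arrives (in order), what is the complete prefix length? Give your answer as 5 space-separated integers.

Answer: 4 4 4 4 15

Derivation:
Fragment 1: offset=0 data="fUpQ" -> buffer=fUpQ??????????? -> prefix_len=4
Fragment 2: offset=10 data="Hv" -> buffer=fUpQ??????Hv??? -> prefix_len=4
Fragment 3: offset=7 data="wYL" -> buffer=fUpQ???wYLHv??? -> prefix_len=4
Fragment 4: offset=12 data="CDH" -> buffer=fUpQ???wYLHvCDH -> prefix_len=4
Fragment 5: offset=4 data="zKw" -> buffer=fUpQzKwwYLHvCDH -> prefix_len=15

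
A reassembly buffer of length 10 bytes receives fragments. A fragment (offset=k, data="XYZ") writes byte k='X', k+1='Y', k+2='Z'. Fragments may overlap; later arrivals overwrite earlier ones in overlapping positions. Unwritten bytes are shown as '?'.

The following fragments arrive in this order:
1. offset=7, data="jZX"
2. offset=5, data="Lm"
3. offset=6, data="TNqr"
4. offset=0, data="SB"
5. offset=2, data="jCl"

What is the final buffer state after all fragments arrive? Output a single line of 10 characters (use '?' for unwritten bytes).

Answer: SBjClLTNqr

Derivation:
Fragment 1: offset=7 data="jZX" -> buffer=???????jZX
Fragment 2: offset=5 data="Lm" -> buffer=?????LmjZX
Fragment 3: offset=6 data="TNqr" -> buffer=?????LTNqr
Fragment 4: offset=0 data="SB" -> buffer=SB???LTNqr
Fragment 5: offset=2 data="jCl" -> buffer=SBjClLTNqr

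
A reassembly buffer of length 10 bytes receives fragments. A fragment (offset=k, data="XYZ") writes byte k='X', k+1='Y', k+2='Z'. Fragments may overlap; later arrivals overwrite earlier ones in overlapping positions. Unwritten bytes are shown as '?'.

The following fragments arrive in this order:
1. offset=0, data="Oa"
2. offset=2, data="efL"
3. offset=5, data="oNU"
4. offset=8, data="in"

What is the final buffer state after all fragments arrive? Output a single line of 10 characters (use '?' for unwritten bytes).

Fragment 1: offset=0 data="Oa" -> buffer=Oa????????
Fragment 2: offset=2 data="efL" -> buffer=OaefL?????
Fragment 3: offset=5 data="oNU" -> buffer=OaefLoNU??
Fragment 4: offset=8 data="in" -> buffer=OaefLoNUin

Answer: OaefLoNUin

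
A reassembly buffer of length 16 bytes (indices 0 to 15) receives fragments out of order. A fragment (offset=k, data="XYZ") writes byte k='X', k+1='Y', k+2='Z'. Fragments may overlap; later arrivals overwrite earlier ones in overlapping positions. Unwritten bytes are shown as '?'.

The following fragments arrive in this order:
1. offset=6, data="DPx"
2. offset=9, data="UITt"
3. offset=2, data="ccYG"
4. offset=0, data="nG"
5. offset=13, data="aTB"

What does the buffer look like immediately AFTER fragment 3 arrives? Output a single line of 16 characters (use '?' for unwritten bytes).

Fragment 1: offset=6 data="DPx" -> buffer=??????DPx???????
Fragment 2: offset=9 data="UITt" -> buffer=??????DPxUITt???
Fragment 3: offset=2 data="ccYG" -> buffer=??ccYGDPxUITt???

Answer: ??ccYGDPxUITt???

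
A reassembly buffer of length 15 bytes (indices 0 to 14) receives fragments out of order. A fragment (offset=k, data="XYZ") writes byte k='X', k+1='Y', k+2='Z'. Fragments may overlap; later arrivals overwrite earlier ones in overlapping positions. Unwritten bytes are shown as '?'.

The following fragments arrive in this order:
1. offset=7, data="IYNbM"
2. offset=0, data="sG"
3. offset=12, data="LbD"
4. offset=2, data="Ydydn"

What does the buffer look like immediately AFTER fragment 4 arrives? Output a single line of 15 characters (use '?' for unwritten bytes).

Answer: sGYdydnIYNbMLbD

Derivation:
Fragment 1: offset=7 data="IYNbM" -> buffer=???????IYNbM???
Fragment 2: offset=0 data="sG" -> buffer=sG?????IYNbM???
Fragment 3: offset=12 data="LbD" -> buffer=sG?????IYNbMLbD
Fragment 4: offset=2 data="Ydydn" -> buffer=sGYdydnIYNbMLbD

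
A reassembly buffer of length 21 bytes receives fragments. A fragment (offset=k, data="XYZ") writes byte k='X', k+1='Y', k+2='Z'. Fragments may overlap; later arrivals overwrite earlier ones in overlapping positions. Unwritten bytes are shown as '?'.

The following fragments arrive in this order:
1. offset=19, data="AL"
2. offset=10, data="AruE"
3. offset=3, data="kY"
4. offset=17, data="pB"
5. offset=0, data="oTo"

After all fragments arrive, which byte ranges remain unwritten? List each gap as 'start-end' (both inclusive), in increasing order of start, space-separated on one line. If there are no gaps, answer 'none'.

Answer: 5-9 14-16

Derivation:
Fragment 1: offset=19 len=2
Fragment 2: offset=10 len=4
Fragment 3: offset=3 len=2
Fragment 4: offset=17 len=2
Fragment 5: offset=0 len=3
Gaps: 5-9 14-16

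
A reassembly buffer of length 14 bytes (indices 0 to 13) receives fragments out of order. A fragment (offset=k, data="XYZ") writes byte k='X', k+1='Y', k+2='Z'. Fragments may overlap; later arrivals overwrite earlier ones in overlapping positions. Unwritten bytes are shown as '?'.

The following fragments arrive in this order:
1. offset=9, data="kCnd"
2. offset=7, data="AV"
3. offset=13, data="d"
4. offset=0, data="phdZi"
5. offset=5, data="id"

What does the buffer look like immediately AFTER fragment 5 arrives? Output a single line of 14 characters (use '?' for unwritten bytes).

Answer: phdZiidAVkCndd

Derivation:
Fragment 1: offset=9 data="kCnd" -> buffer=?????????kCnd?
Fragment 2: offset=7 data="AV" -> buffer=???????AVkCnd?
Fragment 3: offset=13 data="d" -> buffer=???????AVkCndd
Fragment 4: offset=0 data="phdZi" -> buffer=phdZi??AVkCndd
Fragment 5: offset=5 data="id" -> buffer=phdZiidAVkCndd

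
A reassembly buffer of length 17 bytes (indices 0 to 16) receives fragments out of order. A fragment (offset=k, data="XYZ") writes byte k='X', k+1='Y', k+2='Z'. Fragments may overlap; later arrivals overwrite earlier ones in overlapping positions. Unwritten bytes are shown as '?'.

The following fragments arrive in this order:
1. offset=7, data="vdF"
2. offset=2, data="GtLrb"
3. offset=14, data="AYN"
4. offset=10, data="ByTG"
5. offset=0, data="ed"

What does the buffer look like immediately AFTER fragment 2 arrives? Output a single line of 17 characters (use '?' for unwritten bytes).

Fragment 1: offset=7 data="vdF" -> buffer=???????vdF???????
Fragment 2: offset=2 data="GtLrb" -> buffer=??GtLrbvdF???????

Answer: ??GtLrbvdF???????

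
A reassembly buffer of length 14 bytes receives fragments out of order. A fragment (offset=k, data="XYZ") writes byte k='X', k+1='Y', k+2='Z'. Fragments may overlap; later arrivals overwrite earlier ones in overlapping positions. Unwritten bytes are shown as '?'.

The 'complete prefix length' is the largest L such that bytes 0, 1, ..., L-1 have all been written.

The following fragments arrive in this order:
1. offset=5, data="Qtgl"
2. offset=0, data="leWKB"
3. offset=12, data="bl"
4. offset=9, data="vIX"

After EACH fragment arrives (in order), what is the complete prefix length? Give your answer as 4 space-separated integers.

Answer: 0 9 9 14

Derivation:
Fragment 1: offset=5 data="Qtgl" -> buffer=?????Qtgl????? -> prefix_len=0
Fragment 2: offset=0 data="leWKB" -> buffer=leWKBQtgl????? -> prefix_len=9
Fragment 3: offset=12 data="bl" -> buffer=leWKBQtgl???bl -> prefix_len=9
Fragment 4: offset=9 data="vIX" -> buffer=leWKBQtglvIXbl -> prefix_len=14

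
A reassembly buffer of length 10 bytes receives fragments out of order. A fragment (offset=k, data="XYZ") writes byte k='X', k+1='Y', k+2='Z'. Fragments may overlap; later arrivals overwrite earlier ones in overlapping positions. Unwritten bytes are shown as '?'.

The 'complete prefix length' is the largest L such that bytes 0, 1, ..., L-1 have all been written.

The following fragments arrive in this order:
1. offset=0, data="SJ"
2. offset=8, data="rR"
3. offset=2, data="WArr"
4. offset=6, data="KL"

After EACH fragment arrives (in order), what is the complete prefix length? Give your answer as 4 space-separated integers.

Fragment 1: offset=0 data="SJ" -> buffer=SJ???????? -> prefix_len=2
Fragment 2: offset=8 data="rR" -> buffer=SJ??????rR -> prefix_len=2
Fragment 3: offset=2 data="WArr" -> buffer=SJWArr??rR -> prefix_len=6
Fragment 4: offset=6 data="KL" -> buffer=SJWArrKLrR -> prefix_len=10

Answer: 2 2 6 10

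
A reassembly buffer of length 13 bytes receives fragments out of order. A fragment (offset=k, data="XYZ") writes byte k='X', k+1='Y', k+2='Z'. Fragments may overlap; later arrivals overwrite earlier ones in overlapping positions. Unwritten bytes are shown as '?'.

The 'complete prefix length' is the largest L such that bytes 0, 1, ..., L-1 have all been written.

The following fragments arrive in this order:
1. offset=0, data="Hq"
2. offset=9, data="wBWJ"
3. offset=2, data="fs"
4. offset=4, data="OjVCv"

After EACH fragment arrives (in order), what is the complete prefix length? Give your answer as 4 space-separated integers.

Answer: 2 2 4 13

Derivation:
Fragment 1: offset=0 data="Hq" -> buffer=Hq??????????? -> prefix_len=2
Fragment 2: offset=9 data="wBWJ" -> buffer=Hq???????wBWJ -> prefix_len=2
Fragment 3: offset=2 data="fs" -> buffer=Hqfs?????wBWJ -> prefix_len=4
Fragment 4: offset=4 data="OjVCv" -> buffer=HqfsOjVCvwBWJ -> prefix_len=13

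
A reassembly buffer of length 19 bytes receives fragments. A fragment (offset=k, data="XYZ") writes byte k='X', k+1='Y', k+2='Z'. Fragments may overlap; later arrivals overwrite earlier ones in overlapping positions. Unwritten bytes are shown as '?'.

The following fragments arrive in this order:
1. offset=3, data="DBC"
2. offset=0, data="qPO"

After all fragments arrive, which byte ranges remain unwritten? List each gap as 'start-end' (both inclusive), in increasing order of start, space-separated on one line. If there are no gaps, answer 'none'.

Answer: 6-18

Derivation:
Fragment 1: offset=3 len=3
Fragment 2: offset=0 len=3
Gaps: 6-18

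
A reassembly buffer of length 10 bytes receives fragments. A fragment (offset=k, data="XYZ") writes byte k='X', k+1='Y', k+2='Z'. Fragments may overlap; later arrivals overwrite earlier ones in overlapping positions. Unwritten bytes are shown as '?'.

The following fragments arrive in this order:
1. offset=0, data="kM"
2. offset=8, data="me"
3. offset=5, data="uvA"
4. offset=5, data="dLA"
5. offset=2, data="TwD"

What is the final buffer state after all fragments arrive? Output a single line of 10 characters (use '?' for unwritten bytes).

Answer: kMTwDdLAme

Derivation:
Fragment 1: offset=0 data="kM" -> buffer=kM????????
Fragment 2: offset=8 data="me" -> buffer=kM??????me
Fragment 3: offset=5 data="uvA" -> buffer=kM???uvAme
Fragment 4: offset=5 data="dLA" -> buffer=kM???dLAme
Fragment 5: offset=2 data="TwD" -> buffer=kMTwDdLAme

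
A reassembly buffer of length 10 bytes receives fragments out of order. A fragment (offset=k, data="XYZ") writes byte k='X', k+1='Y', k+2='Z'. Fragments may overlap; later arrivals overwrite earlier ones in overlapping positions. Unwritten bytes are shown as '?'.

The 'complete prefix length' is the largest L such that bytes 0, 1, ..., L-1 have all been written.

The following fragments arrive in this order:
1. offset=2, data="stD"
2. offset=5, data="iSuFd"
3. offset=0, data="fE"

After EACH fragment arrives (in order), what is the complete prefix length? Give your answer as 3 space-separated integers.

Answer: 0 0 10

Derivation:
Fragment 1: offset=2 data="stD" -> buffer=??stD????? -> prefix_len=0
Fragment 2: offset=5 data="iSuFd" -> buffer=??stDiSuFd -> prefix_len=0
Fragment 3: offset=0 data="fE" -> buffer=fEstDiSuFd -> prefix_len=10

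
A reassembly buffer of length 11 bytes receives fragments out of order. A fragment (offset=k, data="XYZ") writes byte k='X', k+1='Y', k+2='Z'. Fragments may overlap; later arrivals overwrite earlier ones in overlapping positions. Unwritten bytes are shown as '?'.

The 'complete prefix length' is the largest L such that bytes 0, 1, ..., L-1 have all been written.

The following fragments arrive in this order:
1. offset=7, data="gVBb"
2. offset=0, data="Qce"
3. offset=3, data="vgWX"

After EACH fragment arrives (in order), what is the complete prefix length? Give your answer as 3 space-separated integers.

Answer: 0 3 11

Derivation:
Fragment 1: offset=7 data="gVBb" -> buffer=???????gVBb -> prefix_len=0
Fragment 2: offset=0 data="Qce" -> buffer=Qce????gVBb -> prefix_len=3
Fragment 3: offset=3 data="vgWX" -> buffer=QcevgWXgVBb -> prefix_len=11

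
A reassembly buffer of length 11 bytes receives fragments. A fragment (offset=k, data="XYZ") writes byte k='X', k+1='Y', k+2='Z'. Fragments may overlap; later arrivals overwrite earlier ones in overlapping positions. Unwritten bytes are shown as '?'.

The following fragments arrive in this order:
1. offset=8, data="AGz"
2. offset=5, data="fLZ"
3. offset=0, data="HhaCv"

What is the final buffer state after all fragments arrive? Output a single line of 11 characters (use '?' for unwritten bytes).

Fragment 1: offset=8 data="AGz" -> buffer=????????AGz
Fragment 2: offset=5 data="fLZ" -> buffer=?????fLZAGz
Fragment 3: offset=0 data="HhaCv" -> buffer=HhaCvfLZAGz

Answer: HhaCvfLZAGz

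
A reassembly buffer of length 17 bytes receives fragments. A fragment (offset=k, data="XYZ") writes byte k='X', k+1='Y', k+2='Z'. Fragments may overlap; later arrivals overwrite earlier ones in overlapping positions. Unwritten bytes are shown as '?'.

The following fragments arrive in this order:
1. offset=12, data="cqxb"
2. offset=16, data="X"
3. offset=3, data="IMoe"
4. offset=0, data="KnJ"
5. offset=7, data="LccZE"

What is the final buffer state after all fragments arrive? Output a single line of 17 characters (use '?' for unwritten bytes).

Answer: KnJIMoeLccZEcqxbX

Derivation:
Fragment 1: offset=12 data="cqxb" -> buffer=????????????cqxb?
Fragment 2: offset=16 data="X" -> buffer=????????????cqxbX
Fragment 3: offset=3 data="IMoe" -> buffer=???IMoe?????cqxbX
Fragment 4: offset=0 data="KnJ" -> buffer=KnJIMoe?????cqxbX
Fragment 5: offset=7 data="LccZE" -> buffer=KnJIMoeLccZEcqxbX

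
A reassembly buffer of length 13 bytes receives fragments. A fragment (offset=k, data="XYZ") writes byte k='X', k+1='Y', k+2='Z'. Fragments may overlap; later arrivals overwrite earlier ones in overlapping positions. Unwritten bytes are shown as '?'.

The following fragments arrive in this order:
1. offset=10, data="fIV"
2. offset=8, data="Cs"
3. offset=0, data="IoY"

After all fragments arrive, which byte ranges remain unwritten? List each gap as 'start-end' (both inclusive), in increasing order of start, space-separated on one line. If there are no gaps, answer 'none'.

Fragment 1: offset=10 len=3
Fragment 2: offset=8 len=2
Fragment 3: offset=0 len=3
Gaps: 3-7

Answer: 3-7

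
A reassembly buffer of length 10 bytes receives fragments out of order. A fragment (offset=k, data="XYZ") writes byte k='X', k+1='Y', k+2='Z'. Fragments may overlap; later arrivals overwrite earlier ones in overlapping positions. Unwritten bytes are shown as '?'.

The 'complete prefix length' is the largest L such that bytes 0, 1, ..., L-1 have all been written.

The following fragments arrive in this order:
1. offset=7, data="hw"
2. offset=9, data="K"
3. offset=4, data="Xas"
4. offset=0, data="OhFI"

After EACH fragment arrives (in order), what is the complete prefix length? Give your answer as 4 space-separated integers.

Answer: 0 0 0 10

Derivation:
Fragment 1: offset=7 data="hw" -> buffer=???????hw? -> prefix_len=0
Fragment 2: offset=9 data="K" -> buffer=???????hwK -> prefix_len=0
Fragment 3: offset=4 data="Xas" -> buffer=????XashwK -> prefix_len=0
Fragment 4: offset=0 data="OhFI" -> buffer=OhFIXashwK -> prefix_len=10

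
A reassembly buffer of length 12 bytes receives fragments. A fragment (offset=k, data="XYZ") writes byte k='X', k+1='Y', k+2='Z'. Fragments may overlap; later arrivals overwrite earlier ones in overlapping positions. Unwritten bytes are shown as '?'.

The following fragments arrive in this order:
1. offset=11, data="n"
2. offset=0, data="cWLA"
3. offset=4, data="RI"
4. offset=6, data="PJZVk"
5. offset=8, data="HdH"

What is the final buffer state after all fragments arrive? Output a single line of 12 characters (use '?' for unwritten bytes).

Answer: cWLARIPJHdHn

Derivation:
Fragment 1: offset=11 data="n" -> buffer=???????????n
Fragment 2: offset=0 data="cWLA" -> buffer=cWLA???????n
Fragment 3: offset=4 data="RI" -> buffer=cWLARI?????n
Fragment 4: offset=6 data="PJZVk" -> buffer=cWLARIPJZVkn
Fragment 5: offset=8 data="HdH" -> buffer=cWLARIPJHdHn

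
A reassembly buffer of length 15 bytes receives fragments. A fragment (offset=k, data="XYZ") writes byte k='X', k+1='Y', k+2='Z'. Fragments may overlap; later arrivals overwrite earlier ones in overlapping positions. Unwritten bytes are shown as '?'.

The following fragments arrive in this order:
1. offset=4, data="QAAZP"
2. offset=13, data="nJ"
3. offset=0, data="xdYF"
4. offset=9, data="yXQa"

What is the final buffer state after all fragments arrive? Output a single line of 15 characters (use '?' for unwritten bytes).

Answer: xdYFQAAZPyXQanJ

Derivation:
Fragment 1: offset=4 data="QAAZP" -> buffer=????QAAZP??????
Fragment 2: offset=13 data="nJ" -> buffer=????QAAZP????nJ
Fragment 3: offset=0 data="xdYF" -> buffer=xdYFQAAZP????nJ
Fragment 4: offset=9 data="yXQa" -> buffer=xdYFQAAZPyXQanJ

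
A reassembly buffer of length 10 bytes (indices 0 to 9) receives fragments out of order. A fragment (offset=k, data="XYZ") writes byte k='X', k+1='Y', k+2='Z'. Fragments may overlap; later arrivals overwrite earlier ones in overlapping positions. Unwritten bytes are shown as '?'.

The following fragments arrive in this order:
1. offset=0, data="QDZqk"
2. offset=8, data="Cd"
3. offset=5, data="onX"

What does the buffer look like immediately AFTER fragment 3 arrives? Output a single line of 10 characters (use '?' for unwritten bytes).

Fragment 1: offset=0 data="QDZqk" -> buffer=QDZqk?????
Fragment 2: offset=8 data="Cd" -> buffer=QDZqk???Cd
Fragment 3: offset=5 data="onX" -> buffer=QDZqkonXCd

Answer: QDZqkonXCd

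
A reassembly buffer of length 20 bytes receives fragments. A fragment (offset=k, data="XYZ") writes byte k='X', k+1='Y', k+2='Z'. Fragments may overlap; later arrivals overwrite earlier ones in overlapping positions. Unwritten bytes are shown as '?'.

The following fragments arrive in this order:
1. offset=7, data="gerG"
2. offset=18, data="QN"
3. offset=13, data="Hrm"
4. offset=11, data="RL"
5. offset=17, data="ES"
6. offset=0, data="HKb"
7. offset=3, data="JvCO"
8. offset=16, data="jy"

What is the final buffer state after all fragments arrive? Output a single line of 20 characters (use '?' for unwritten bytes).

Answer: HKbJvCOgerGRLHrmjySN

Derivation:
Fragment 1: offset=7 data="gerG" -> buffer=???????gerG?????????
Fragment 2: offset=18 data="QN" -> buffer=???????gerG???????QN
Fragment 3: offset=13 data="Hrm" -> buffer=???????gerG??Hrm??QN
Fragment 4: offset=11 data="RL" -> buffer=???????gerGRLHrm??QN
Fragment 5: offset=17 data="ES" -> buffer=???????gerGRLHrm?ESN
Fragment 6: offset=0 data="HKb" -> buffer=HKb????gerGRLHrm?ESN
Fragment 7: offset=3 data="JvCO" -> buffer=HKbJvCOgerGRLHrm?ESN
Fragment 8: offset=16 data="jy" -> buffer=HKbJvCOgerGRLHrmjySN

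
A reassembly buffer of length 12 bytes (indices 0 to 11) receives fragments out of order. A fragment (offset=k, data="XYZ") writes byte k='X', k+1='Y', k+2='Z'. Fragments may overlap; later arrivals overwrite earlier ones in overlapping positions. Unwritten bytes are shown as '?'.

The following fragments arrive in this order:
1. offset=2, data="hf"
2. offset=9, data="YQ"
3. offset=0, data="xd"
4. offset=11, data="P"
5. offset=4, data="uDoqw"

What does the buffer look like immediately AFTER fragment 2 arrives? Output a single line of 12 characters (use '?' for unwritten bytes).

Fragment 1: offset=2 data="hf" -> buffer=??hf????????
Fragment 2: offset=9 data="YQ" -> buffer=??hf?????YQ?

Answer: ??hf?????YQ?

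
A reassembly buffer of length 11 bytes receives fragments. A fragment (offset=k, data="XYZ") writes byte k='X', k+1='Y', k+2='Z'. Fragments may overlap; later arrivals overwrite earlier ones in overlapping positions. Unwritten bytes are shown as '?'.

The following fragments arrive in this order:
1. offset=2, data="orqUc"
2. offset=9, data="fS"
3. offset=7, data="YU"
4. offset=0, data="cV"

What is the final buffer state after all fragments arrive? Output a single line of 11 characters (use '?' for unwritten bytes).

Answer: cVorqUcYUfS

Derivation:
Fragment 1: offset=2 data="orqUc" -> buffer=??orqUc????
Fragment 2: offset=9 data="fS" -> buffer=??orqUc??fS
Fragment 3: offset=7 data="YU" -> buffer=??orqUcYUfS
Fragment 4: offset=0 data="cV" -> buffer=cVorqUcYUfS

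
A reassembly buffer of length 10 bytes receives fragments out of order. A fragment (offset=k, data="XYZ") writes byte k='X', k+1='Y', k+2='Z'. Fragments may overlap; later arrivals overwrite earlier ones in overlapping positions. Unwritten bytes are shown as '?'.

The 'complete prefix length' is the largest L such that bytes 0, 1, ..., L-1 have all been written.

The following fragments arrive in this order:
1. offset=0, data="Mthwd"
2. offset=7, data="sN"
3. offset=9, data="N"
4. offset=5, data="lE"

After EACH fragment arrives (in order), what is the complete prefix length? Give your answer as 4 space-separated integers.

Fragment 1: offset=0 data="Mthwd" -> buffer=Mthwd????? -> prefix_len=5
Fragment 2: offset=7 data="sN" -> buffer=Mthwd??sN? -> prefix_len=5
Fragment 3: offset=9 data="N" -> buffer=Mthwd??sNN -> prefix_len=5
Fragment 4: offset=5 data="lE" -> buffer=MthwdlEsNN -> prefix_len=10

Answer: 5 5 5 10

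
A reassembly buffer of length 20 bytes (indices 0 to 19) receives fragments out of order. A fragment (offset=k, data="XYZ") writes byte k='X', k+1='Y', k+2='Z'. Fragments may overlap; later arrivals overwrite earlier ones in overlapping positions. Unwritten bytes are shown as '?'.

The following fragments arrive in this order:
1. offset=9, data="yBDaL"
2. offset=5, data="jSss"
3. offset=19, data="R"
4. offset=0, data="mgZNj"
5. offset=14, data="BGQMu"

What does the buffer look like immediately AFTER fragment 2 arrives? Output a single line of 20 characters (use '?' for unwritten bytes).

Answer: ?????jSssyBDaL??????

Derivation:
Fragment 1: offset=9 data="yBDaL" -> buffer=?????????yBDaL??????
Fragment 2: offset=5 data="jSss" -> buffer=?????jSssyBDaL??????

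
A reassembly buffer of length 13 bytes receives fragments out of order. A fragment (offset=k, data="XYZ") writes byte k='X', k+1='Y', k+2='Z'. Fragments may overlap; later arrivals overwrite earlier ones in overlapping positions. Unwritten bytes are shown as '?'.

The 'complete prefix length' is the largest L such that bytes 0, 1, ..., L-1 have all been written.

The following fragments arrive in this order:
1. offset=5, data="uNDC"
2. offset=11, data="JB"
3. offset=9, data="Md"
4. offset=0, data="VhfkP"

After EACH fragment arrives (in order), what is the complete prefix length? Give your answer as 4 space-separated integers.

Fragment 1: offset=5 data="uNDC" -> buffer=?????uNDC???? -> prefix_len=0
Fragment 2: offset=11 data="JB" -> buffer=?????uNDC??JB -> prefix_len=0
Fragment 3: offset=9 data="Md" -> buffer=?????uNDCMdJB -> prefix_len=0
Fragment 4: offset=0 data="VhfkP" -> buffer=VhfkPuNDCMdJB -> prefix_len=13

Answer: 0 0 0 13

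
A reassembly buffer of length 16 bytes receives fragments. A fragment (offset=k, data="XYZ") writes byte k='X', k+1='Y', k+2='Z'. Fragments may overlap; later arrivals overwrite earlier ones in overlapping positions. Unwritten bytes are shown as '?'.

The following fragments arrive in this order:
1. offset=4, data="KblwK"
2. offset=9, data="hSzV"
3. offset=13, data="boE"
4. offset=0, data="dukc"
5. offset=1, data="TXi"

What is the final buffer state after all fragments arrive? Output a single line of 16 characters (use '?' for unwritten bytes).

Answer: dTXiKblwKhSzVboE

Derivation:
Fragment 1: offset=4 data="KblwK" -> buffer=????KblwK???????
Fragment 2: offset=9 data="hSzV" -> buffer=????KblwKhSzV???
Fragment 3: offset=13 data="boE" -> buffer=????KblwKhSzVboE
Fragment 4: offset=0 data="dukc" -> buffer=dukcKblwKhSzVboE
Fragment 5: offset=1 data="TXi" -> buffer=dTXiKblwKhSzVboE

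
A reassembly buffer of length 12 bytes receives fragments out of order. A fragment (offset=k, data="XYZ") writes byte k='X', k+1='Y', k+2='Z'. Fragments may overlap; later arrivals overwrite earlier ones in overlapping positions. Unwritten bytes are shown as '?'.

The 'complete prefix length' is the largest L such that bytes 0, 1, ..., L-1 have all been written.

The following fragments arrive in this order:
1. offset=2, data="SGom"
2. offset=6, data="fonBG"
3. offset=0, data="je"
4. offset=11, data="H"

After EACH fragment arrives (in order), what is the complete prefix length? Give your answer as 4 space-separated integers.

Fragment 1: offset=2 data="SGom" -> buffer=??SGom?????? -> prefix_len=0
Fragment 2: offset=6 data="fonBG" -> buffer=??SGomfonBG? -> prefix_len=0
Fragment 3: offset=0 data="je" -> buffer=jeSGomfonBG? -> prefix_len=11
Fragment 4: offset=11 data="H" -> buffer=jeSGomfonBGH -> prefix_len=12

Answer: 0 0 11 12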